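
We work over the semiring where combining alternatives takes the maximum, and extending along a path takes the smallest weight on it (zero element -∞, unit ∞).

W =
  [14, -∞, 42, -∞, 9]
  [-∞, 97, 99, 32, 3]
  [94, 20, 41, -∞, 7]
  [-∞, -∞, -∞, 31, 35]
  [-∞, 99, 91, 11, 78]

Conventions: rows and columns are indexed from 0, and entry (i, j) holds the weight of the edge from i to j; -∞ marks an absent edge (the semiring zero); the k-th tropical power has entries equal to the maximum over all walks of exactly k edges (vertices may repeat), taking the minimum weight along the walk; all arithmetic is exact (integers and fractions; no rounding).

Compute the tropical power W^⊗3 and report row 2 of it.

W^⊗2:
  [42, 20, 41, 9, 9]
  [94, 97, 97, 32, 32]
  [41, 20, 42, 20, 9]
  [-∞, 35, 35, 31, 35]
  [91, 97, 99, 32, 78]
W^⊗3:
  [41, 20, 42, 20, 9]
  [94, 97, 97, 32, 32]
  [42, 20, 41, 20, 20]
  [35, 35, 35, 32, 35]
  [94, 97, 97, 32, 78]
Answer: row 2 of W^⊗3 = [42, 20, 41, 20, 20]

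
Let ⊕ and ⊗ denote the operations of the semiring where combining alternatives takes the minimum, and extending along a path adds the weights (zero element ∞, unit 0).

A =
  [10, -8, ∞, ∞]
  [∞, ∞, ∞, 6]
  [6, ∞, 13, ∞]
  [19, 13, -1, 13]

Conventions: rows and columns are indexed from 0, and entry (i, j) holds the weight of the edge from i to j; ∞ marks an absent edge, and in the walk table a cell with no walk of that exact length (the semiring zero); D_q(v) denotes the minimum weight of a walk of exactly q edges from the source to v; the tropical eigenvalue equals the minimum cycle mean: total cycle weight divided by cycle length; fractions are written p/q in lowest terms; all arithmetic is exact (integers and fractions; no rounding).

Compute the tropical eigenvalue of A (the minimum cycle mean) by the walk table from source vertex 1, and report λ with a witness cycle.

q=0: [∞, 0, ∞, ∞]
q=1: [∞, ∞, ∞, 6]
q=2: [25, 19, 5, 19]
q=3: [11, 17, 18, 25]
q=4: [21, 3, 24, 23]
Optimal cycle mean attained by: cycle 0->1->3->2->0, total (-8) + 6 + (-1) + 6, length 4.
Answer: λ = 3/4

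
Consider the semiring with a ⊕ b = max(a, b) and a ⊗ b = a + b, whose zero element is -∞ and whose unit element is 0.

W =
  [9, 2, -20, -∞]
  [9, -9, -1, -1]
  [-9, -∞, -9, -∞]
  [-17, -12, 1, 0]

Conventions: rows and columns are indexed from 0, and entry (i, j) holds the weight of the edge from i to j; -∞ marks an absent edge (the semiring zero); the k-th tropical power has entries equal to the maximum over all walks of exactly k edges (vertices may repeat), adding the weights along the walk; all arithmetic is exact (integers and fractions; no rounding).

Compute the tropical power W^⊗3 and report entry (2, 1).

W^⊗2:
  [18, 11, 1, 1]
  [18, 11, 0, -1]
  [0, -7, -18, -∞]
  [-3, -12, 1, 0]
W^⊗3:
  [27, 20, 10, 10]
  [27, 20, 10, 10]
  [9, 2, -8, -8]
  [6, -1, 1, 0]
Key observation: the optimum is the walk 2->0->0->1, with weight (-9) + 9 + 2 = 2.
Optimal value attained by: walk 2->0->0->1.
Answer: (W^⊗3)[2][1] = 2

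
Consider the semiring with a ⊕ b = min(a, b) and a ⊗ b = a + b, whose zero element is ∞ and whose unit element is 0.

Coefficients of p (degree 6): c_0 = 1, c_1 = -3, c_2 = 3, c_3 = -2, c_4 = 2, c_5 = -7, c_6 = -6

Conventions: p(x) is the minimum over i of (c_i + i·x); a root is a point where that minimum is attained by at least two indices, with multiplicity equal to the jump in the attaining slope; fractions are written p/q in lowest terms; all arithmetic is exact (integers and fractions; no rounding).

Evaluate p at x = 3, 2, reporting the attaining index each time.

p(3) = min(1+0·3=1, -3+1·3=0, 3+2·3=9, -2+3·3=7, 2+4·3=14, -7+5·3=8, -6+6·3=12) = 0 (attained by i=1)
p(2) = min(1+0·2=1, -3+1·2=-1, 3+2·2=7, -2+3·2=4, 2+4·2=10, -7+5·2=3, -6+6·2=6) = -1 (attained by i=1)
Answer: p(3) = 0; p(2) = -1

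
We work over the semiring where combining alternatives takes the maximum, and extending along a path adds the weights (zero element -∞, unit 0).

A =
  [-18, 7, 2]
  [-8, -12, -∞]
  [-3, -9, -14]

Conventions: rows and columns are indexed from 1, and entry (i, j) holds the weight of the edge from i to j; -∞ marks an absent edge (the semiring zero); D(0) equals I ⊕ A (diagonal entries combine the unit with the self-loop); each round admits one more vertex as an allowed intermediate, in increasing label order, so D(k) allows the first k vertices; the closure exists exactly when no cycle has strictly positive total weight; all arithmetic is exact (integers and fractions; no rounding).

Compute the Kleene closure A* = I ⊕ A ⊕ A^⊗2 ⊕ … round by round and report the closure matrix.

D(0):
  [0, 7, 2]
  [-8, 0, -∞]
  [-3, -9, 0]
D(1):
  [0, 7, 2]
  [-8, 0, -6]
  [-3, 4, 0]
D(2):
  [0, 7, 2]
  [-8, 0, -6]
  [-3, 4, 0]
D(3):
  [0, 7, 2]
  [-8, 0, -6]
  [-3, 4, 0]
Answer: A* = [[0, 7, 2], [-8, 0, -6], [-3, 4, 0]]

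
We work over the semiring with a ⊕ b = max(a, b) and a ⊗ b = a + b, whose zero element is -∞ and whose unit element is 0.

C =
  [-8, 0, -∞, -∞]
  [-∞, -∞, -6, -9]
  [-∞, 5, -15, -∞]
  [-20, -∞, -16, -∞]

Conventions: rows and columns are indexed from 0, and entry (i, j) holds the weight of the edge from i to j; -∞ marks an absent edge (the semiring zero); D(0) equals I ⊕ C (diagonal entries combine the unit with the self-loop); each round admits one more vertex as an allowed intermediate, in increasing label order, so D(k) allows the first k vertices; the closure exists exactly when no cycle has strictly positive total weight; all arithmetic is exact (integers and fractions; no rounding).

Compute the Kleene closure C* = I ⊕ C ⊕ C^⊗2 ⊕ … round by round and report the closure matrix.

D(0):
  [0, 0, -∞, -∞]
  [-∞, 0, -6, -9]
  [-∞, 5, 0, -∞]
  [-20, -∞, -16, 0]
D(1):
  [0, 0, -∞, -∞]
  [-∞, 0, -6, -9]
  [-∞, 5, 0, -∞]
  [-20, -20, -16, 0]
D(2):
  [0, 0, -6, -9]
  [-∞, 0, -6, -9]
  [-∞, 5, 0, -4]
  [-20, -20, -16, 0]
D(3):
  [0, 0, -6, -9]
  [-∞, 0, -6, -9]
  [-∞, 5, 0, -4]
  [-20, -11, -16, 0]
D(4):
  [0, 0, -6, -9]
  [-29, 0, -6, -9]
  [-24, 5, 0, -4]
  [-20, -11, -16, 0]
Answer: C* = [[0, 0, -6, -9], [-29, 0, -6, -9], [-24, 5, 0, -4], [-20, -11, -16, 0]]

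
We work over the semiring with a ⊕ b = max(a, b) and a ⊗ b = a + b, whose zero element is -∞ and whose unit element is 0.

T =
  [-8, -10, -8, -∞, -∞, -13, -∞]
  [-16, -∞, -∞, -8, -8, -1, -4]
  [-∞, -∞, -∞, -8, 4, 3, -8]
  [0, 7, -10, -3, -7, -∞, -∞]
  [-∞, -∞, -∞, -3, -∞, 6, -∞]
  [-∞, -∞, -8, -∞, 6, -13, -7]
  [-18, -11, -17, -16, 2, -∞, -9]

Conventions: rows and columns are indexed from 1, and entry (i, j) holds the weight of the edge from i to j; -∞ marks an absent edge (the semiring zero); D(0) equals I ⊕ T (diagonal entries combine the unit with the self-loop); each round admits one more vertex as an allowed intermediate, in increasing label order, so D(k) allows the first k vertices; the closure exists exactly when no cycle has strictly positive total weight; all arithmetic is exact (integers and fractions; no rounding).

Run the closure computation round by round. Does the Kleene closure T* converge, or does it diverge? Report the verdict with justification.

D(0):
  [0, -10, -8, -∞, -∞, -13, -∞]
  [-16, 0, -∞, -8, -8, -1, -4]
  [-∞, -∞, 0, -8, 4, 3, -8]
  [0, 7, -10, 0, -7, -∞, -∞]
  [-∞, -∞, -∞, -3, 0, 6, -∞]
  [-∞, -∞, -8, -∞, 6, 0, -7]
  [-18, -11, -17, -16, 2, -∞, 0]
D(1):
  [0, -10, -8, -∞, -∞, -13, -∞]
  [-16, 0, -24, -8, -8, -1, -4]
  [-∞, -∞, 0, -8, 4, 3, -8]
  [0, 7, -8, 0, -7, -13, -∞]
  [-∞, -∞, -∞, -3, 0, 6, -∞]
  [-∞, -∞, -8, -∞, 6, 0, -7]
  [-18, -11, -17, -16, 2, -31, 0]
D(2):
  [0, -10, -8, -18, -18, -11, -14]
  [-16, 0, -24, -8, -8, -1, -4]
  [-∞, -∞, 0, -8, 4, 3, -8]
  [0, 7, -8, 0, -1, 6, 3]
  [-∞, -∞, -∞, -3, 0, 6, -∞]
  [-∞, -∞, -8, -∞, 6, 0, -7]
  [-18, -11, -17, -16, 2, -12, 0]
D(3):
  [0, -10, -8, -16, -4, -5, -14]
  [-16, 0, -24, -8, -8, -1, -4]
  [-∞, -∞, 0, -8, 4, 3, -8]
  [0, 7, -8, 0, -1, 6, 3]
  [-∞, -∞, -∞, -3, 0, 6, -∞]
  [-∞, -∞, -8, -16, 6, 0, -7]
  [-18, -11, -17, -16, 2, -12, 0]
D(4):
  [0, -9, -8, -16, -4, -5, -13]
  [-8, 0, -16, -8, -8, -1, -4]
  [-8, -1, 0, -8, 4, 3, -5]
  [0, 7, -8, 0, -1, 6, 3]
  [-3, 4, -11, -3, 0, 6, 0]
  [-16, -9, -8, -16, 6, 0, -7]
  [-16, -9, -17, -16, 2, -10, 0]
Detection: at round 5, diagonal entry (6, 6) turns strictly positive.
Key observation: the cycle 6->3->5->6 has total weight (-8) + 4 + 6, which is strictly positive.
Answer: DIVERGES — positive cycle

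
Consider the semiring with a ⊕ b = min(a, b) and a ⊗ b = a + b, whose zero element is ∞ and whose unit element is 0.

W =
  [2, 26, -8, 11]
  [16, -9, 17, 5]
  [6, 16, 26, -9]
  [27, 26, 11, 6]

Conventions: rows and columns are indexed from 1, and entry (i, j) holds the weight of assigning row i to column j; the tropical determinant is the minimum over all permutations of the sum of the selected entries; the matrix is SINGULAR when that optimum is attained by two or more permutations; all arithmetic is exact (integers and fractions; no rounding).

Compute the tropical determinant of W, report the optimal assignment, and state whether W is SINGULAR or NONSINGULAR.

σ = (1, 2, 3, 4): 2 + (-9) + 26 + 6 = 25
σ = (1, 2, 4, 3): 2 + (-9) + (-9) + 11 = -5
σ = (1, 3, 2, 4): 2 + 17 + 16 + 6 = 41
σ = (1, 3, 4, 2): 2 + 17 + (-9) + 26 = 36
σ = (1, 4, 2, 3): 2 + 5 + 16 + 11 = 34
σ = (1, 4, 3, 2): 2 + 5 + 26 + 26 = 59
σ = (2, 1, 3, 4): 26 + 16 + 26 + 6 = 74
σ = (2, 1, 4, 3): 26 + 16 + (-9) + 11 = 44
σ = (2, 3, 1, 4): 26 + 17 + 6 + 6 = 55
σ = (2, 3, 4, 1): 26 + 17 + (-9) + 27 = 61
σ = (2, 4, 1, 3): 26 + 5 + 6 + 11 = 48
σ = (2, 4, 3, 1): 26 + 5 + 26 + 27 = 84
σ = (3, 1, 2, 4): (-8) + 16 + 16 + 6 = 30
σ = (3, 1, 4, 2): (-8) + 16 + (-9) + 26 = 25
σ = (3, 2, 1, 4): (-8) + (-9) + 6 + 6 = -5
σ = (3, 2, 4, 1): (-8) + (-9) + (-9) + 27 = 1
σ = (3, 4, 1, 2): (-8) + 5 + 6 + 26 = 29
σ = (3, 4, 2, 1): (-8) + 5 + 16 + 27 = 40
σ = (4, 1, 2, 3): 11 + 16 + 16 + 11 = 54
σ = (4, 1, 3, 2): 11 + 16 + 26 + 26 = 79
σ = (4, 2, 1, 3): 11 + (-9) + 6 + 11 = 19
σ = (4, 2, 3, 1): 11 + (-9) + 26 + 27 = 55
σ = (4, 3, 1, 2): 11 + 17 + 6 + 26 = 60
σ = (4, 3, 2, 1): 11 + 17 + 16 + 27 = 71
Optimal value attained by: σ = (1, 2, 4, 3).
Answer: det⊕(W) = -5; verdict: SINGULAR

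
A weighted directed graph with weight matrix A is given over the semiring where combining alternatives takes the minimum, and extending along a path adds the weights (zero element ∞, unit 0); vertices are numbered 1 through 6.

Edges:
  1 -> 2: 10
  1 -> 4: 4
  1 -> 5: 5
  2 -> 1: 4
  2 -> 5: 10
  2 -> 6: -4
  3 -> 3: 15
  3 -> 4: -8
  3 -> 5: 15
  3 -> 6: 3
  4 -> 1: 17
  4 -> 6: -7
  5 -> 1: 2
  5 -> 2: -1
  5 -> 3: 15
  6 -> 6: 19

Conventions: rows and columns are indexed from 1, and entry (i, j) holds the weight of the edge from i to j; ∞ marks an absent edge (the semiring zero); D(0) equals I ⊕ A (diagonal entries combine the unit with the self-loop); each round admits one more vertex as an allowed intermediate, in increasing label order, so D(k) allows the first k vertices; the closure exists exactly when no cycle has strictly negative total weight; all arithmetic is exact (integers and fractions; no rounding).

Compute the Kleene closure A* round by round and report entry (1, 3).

D(0):
  [0, 10, ∞, 4, 5, ∞]
  [4, 0, ∞, ∞, 10, -4]
  [∞, ∞, 0, -8, 15, 3]
  [17, ∞, ∞, 0, ∞, -7]
  [2, -1, 15, ∞, 0, ∞]
  [∞, ∞, ∞, ∞, ∞, 0]
D(1):
  [0, 10, ∞, 4, 5, ∞]
  [4, 0, ∞, 8, 9, -4]
  [∞, ∞, 0, -8, 15, 3]
  [17, 27, ∞, 0, 22, -7]
  [2, -1, 15, 6, 0, ∞]
  [∞, ∞, ∞, ∞, ∞, 0]
D(2):
  [0, 10, ∞, 4, 5, 6]
  [4, 0, ∞, 8, 9, -4]
  [∞, ∞, 0, -8, 15, 3]
  [17, 27, ∞, 0, 22, -7]
  [2, -1, 15, 6, 0, -5]
  [∞, ∞, ∞, ∞, ∞, 0]
D(3):
  [0, 10, ∞, 4, 5, 6]
  [4, 0, ∞, 8, 9, -4]
  [∞, ∞, 0, -8, 15, 3]
  [17, 27, ∞, 0, 22, -7]
  [2, -1, 15, 6, 0, -5]
  [∞, ∞, ∞, ∞, ∞, 0]
D(4):
  [0, 10, ∞, 4, 5, -3]
  [4, 0, ∞, 8, 9, -4]
  [9, 19, 0, -8, 14, -15]
  [17, 27, ∞, 0, 22, -7]
  [2, -1, 15, 6, 0, -5]
  [∞, ∞, ∞, ∞, ∞, 0]
D(5):
  [0, 4, 20, 4, 5, -3]
  [4, 0, 24, 8, 9, -4]
  [9, 13, 0, -8, 14, -15]
  [17, 21, 37, 0, 22, -7]
  [2, -1, 15, 6, 0, -5]
  [∞, ∞, ∞, ∞, ∞, 0]
D(6):
  [0, 4, 20, 4, 5, -3]
  [4, 0, 24, 8, 9, -4]
  [9, 13, 0, -8, 14, -15]
  [17, 21, 37, 0, 22, -7]
  [2, -1, 15, 6, 0, -5]
  [∞, ∞, ∞, ∞, ∞, 0]
Answer: A*[1][3] = 20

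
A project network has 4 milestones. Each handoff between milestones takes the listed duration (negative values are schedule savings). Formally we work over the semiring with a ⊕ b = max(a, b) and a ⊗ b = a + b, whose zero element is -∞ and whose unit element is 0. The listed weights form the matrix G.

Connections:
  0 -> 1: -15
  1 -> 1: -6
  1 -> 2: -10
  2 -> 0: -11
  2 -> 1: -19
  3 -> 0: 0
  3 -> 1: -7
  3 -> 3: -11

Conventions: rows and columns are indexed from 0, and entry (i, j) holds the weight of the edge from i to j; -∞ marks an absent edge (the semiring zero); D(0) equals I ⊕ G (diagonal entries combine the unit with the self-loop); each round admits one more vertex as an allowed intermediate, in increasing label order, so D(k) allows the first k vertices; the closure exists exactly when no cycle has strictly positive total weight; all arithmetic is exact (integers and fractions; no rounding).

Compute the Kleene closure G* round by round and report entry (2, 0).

D(0):
  [0, -15, -∞, -∞]
  [-∞, 0, -10, -∞]
  [-11, -19, 0, -∞]
  [0, -7, -∞, 0]
D(1):
  [0, -15, -∞, -∞]
  [-∞, 0, -10, -∞]
  [-11, -19, 0, -∞]
  [0, -7, -∞, 0]
D(2):
  [0, -15, -25, -∞]
  [-∞, 0, -10, -∞]
  [-11, -19, 0, -∞]
  [0, -7, -17, 0]
D(3):
  [0, -15, -25, -∞]
  [-21, 0, -10, -∞]
  [-11, -19, 0, -∞]
  [0, -7, -17, 0]
D(4):
  [0, -15, -25, -∞]
  [-21, 0, -10, -∞]
  [-11, -19, 0, -∞]
  [0, -7, -17, 0]
Answer: G*[2][0] = -11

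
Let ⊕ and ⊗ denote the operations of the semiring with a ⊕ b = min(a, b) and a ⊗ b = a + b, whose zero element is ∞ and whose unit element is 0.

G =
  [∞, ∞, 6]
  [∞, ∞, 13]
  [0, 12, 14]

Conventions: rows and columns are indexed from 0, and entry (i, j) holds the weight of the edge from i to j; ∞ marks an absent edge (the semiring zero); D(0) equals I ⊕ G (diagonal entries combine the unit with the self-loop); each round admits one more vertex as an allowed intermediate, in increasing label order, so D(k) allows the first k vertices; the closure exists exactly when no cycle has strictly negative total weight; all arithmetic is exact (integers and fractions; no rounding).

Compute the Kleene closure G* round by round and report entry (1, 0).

D(0):
  [0, ∞, 6]
  [∞, 0, 13]
  [0, 12, 0]
D(1):
  [0, ∞, 6]
  [∞, 0, 13]
  [0, 12, 0]
D(2):
  [0, ∞, 6]
  [∞, 0, 13]
  [0, 12, 0]
D(3):
  [0, 18, 6]
  [13, 0, 13]
  [0, 12, 0]
Answer: G*[1][0] = 13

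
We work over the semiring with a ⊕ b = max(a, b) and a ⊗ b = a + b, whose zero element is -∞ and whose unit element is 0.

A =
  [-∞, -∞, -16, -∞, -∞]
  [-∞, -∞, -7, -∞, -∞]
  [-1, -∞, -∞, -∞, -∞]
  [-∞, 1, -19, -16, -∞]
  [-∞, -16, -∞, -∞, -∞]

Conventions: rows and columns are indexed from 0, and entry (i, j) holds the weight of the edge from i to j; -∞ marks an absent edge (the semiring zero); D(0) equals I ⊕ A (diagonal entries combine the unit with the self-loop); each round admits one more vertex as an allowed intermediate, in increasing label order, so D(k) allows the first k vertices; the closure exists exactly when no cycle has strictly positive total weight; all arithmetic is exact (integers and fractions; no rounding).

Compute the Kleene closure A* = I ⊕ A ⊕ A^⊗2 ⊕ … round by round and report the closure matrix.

D(0):
  [0, -∞, -16, -∞, -∞]
  [-∞, 0, -7, -∞, -∞]
  [-1, -∞, 0, -∞, -∞]
  [-∞, 1, -19, 0, -∞]
  [-∞, -16, -∞, -∞, 0]
D(1):
  [0, -∞, -16, -∞, -∞]
  [-∞, 0, -7, -∞, -∞]
  [-1, -∞, 0, -∞, -∞]
  [-∞, 1, -19, 0, -∞]
  [-∞, -16, -∞, -∞, 0]
D(2):
  [0, -∞, -16, -∞, -∞]
  [-∞, 0, -7, -∞, -∞]
  [-1, -∞, 0, -∞, -∞]
  [-∞, 1, -6, 0, -∞]
  [-∞, -16, -23, -∞, 0]
D(3):
  [0, -∞, -16, -∞, -∞]
  [-8, 0, -7, -∞, -∞]
  [-1, -∞, 0, -∞, -∞]
  [-7, 1, -6, 0, -∞]
  [-24, -16, -23, -∞, 0]
D(4):
  [0, -∞, -16, -∞, -∞]
  [-8, 0, -7, -∞, -∞]
  [-1, -∞, 0, -∞, -∞]
  [-7, 1, -6, 0, -∞]
  [-24, -16, -23, -∞, 0]
D(5):
  [0, -∞, -16, -∞, -∞]
  [-8, 0, -7, -∞, -∞]
  [-1, -∞, 0, -∞, -∞]
  [-7, 1, -6, 0, -∞]
  [-24, -16, -23, -∞, 0]
Answer: A* = [[0, -∞, -16, -∞, -∞], [-8, 0, -7, -∞, -∞], [-1, -∞, 0, -∞, -∞], [-7, 1, -6, 0, -∞], [-24, -16, -23, -∞, 0]]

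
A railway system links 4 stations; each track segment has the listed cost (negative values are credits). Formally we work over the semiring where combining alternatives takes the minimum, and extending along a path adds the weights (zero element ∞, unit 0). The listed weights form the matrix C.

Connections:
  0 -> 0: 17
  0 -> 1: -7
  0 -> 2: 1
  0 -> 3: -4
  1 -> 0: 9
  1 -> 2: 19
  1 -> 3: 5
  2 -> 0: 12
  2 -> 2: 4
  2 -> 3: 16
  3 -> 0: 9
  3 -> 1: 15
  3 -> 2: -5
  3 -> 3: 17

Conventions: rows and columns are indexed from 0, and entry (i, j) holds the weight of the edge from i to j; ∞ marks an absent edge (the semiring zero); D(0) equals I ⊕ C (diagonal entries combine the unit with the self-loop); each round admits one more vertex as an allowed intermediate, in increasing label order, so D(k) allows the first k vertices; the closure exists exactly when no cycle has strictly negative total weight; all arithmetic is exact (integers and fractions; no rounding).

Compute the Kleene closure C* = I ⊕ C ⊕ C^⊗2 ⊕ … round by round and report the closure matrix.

D(0):
  [0, -7, 1, -4]
  [9, 0, 19, 5]
  [12, ∞, 0, 16]
  [9, 15, -5, 0]
D(1):
  [0, -7, 1, -4]
  [9, 0, 10, 5]
  [12, 5, 0, 8]
  [9, 2, -5, 0]
D(2):
  [0, -7, 1, -4]
  [9, 0, 10, 5]
  [12, 5, 0, 8]
  [9, 2, -5, 0]
D(3):
  [0, -7, 1, -4]
  [9, 0, 10, 5]
  [12, 5, 0, 8]
  [7, 0, -5, 0]
D(4):
  [0, -7, -9, -4]
  [9, 0, 0, 5]
  [12, 5, 0, 8]
  [7, 0, -5, 0]
Answer: C* = [[0, -7, -9, -4], [9, 0, 0, 5], [12, 5, 0, 8], [7, 0, -5, 0]]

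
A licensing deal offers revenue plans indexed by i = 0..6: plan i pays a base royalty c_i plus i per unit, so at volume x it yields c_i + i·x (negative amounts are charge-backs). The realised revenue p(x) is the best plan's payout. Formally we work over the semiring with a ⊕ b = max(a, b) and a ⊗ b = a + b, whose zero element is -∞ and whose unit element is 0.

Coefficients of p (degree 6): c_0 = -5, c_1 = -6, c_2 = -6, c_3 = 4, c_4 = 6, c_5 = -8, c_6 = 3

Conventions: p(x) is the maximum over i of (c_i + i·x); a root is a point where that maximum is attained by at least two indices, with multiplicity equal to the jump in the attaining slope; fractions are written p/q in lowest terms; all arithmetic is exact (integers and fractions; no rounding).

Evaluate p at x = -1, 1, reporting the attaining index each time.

p(-1) = max(-5+0·(-1)=-5, -6+1·(-1)=-7, -6+2·(-1)=-8, 4+3·(-1)=1, 6+4·(-1)=2, -8+5·(-1)=-13, 3+6·(-1)=-3) = 2 (attained by i=4)
p(1) = max(-5+0·1=-5, -6+1·1=-5, -6+2·1=-4, 4+3·1=7, 6+4·1=10, -8+5·1=-3, 3+6·1=9) = 10 (attained by i=4)
Answer: p(-1) = 2; p(1) = 10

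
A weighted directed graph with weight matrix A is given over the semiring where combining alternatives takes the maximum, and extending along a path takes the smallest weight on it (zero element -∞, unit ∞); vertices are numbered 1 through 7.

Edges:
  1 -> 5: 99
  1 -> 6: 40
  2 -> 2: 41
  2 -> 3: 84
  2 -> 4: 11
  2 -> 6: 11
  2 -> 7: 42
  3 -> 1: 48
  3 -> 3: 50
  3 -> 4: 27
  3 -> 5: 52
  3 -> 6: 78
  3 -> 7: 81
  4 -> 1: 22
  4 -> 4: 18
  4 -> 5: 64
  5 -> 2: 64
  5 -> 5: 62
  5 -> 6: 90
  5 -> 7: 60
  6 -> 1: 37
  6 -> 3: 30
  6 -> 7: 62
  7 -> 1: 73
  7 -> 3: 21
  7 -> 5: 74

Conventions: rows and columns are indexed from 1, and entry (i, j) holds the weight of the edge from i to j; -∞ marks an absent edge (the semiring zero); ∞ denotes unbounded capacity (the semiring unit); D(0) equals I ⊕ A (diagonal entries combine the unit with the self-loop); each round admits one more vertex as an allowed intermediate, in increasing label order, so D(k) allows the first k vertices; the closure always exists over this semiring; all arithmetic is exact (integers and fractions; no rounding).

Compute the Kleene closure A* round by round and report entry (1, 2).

D(0):
  [∞, -∞, -∞, -∞, 99, 40, -∞]
  [-∞, ∞, 84, 11, -∞, 11, 42]
  [48, -∞, ∞, 27, 52, 78, 81]
  [22, -∞, -∞, ∞, 64, -∞, -∞]
  [-∞, 64, -∞, -∞, ∞, 90, 60]
  [37, -∞, 30, -∞, -∞, ∞, 62]
  [73, -∞, 21, -∞, 74, -∞, ∞]
D(1):
  [∞, -∞, -∞, -∞, 99, 40, -∞]
  [-∞, ∞, 84, 11, -∞, 11, 42]
  [48, -∞, ∞, 27, 52, 78, 81]
  [22, -∞, -∞, ∞, 64, 22, -∞]
  [-∞, 64, -∞, -∞, ∞, 90, 60]
  [37, -∞, 30, -∞, 37, ∞, 62]
  [73, -∞, 21, -∞, 74, 40, ∞]
D(2):
  [∞, -∞, -∞, -∞, 99, 40, -∞]
  [-∞, ∞, 84, 11, -∞, 11, 42]
  [48, -∞, ∞, 27, 52, 78, 81]
  [22, -∞, -∞, ∞, 64, 22, -∞]
  [-∞, 64, 64, 11, ∞, 90, 60]
  [37, -∞, 30, -∞, 37, ∞, 62]
  [73, -∞, 21, -∞, 74, 40, ∞]
D(3):
  [∞, -∞, -∞, -∞, 99, 40, -∞]
  [48, ∞, 84, 27, 52, 78, 81]
  [48, -∞, ∞, 27, 52, 78, 81]
  [22, -∞, -∞, ∞, 64, 22, -∞]
  [48, 64, 64, 27, ∞, 90, 64]
  [37, -∞, 30, 27, 37, ∞, 62]
  [73, -∞, 21, 21, 74, 40, ∞]
D(4):
  [∞, -∞, -∞, -∞, 99, 40, -∞]
  [48, ∞, 84, 27, 52, 78, 81]
  [48, -∞, ∞, 27, 52, 78, 81]
  [22, -∞, -∞, ∞, 64, 22, -∞]
  [48, 64, 64, 27, ∞, 90, 64]
  [37, -∞, 30, 27, 37, ∞, 62]
  [73, -∞, 21, 21, 74, 40, ∞]
D(5):
  [∞, 64, 64, 27, 99, 90, 64]
  [48, ∞, 84, 27, 52, 78, 81]
  [48, 52, ∞, 27, 52, 78, 81]
  [48, 64, 64, ∞, 64, 64, 64]
  [48, 64, 64, 27, ∞, 90, 64]
  [37, 37, 37, 27, 37, ∞, 62]
  [73, 64, 64, 27, 74, 74, ∞]
D(6):
  [∞, 64, 64, 27, 99, 90, 64]
  [48, ∞, 84, 27, 52, 78, 81]
  [48, 52, ∞, 27, 52, 78, 81]
  [48, 64, 64, ∞, 64, 64, 64]
  [48, 64, 64, 27, ∞, 90, 64]
  [37, 37, 37, 27, 37, ∞, 62]
  [73, 64, 64, 27, 74, 74, ∞]
D(7):
  [∞, 64, 64, 27, 99, 90, 64]
  [73, ∞, 84, 27, 74, 78, 81]
  [73, 64, ∞, 27, 74, 78, 81]
  [64, 64, 64, ∞, 64, 64, 64]
  [64, 64, 64, 27, ∞, 90, 64]
  [62, 62, 62, 27, 62, ∞, 62]
  [73, 64, 64, 27, 74, 74, ∞]
Answer: A*[1][2] = 64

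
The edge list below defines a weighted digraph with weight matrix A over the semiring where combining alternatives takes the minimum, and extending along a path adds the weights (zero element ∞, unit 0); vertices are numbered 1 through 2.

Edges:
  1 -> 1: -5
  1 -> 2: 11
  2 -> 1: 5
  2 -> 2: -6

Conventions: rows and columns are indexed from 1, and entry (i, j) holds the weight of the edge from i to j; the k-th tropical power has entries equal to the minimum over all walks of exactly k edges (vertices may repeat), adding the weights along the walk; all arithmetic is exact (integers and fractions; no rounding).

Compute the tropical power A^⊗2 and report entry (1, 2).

A^⊗2:
  [-10, 5]
  [-1, -12]
Key observation: the optimum is the walk 1->2->2, with weight 11 + (-6) = 5.
Optimal value attained by: walk 1->2->2.
Answer: (A^⊗2)[1][2] = 5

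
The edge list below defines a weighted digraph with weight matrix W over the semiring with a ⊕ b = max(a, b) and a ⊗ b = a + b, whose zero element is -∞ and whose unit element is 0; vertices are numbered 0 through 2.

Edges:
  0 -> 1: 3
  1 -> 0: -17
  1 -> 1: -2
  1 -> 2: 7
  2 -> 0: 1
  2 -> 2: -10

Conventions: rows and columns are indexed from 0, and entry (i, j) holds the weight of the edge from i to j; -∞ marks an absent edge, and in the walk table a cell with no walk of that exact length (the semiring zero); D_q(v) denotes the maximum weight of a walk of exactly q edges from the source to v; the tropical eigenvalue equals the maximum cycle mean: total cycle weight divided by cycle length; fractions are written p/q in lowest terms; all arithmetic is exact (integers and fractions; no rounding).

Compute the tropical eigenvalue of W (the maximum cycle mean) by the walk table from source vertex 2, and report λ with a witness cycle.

q=0: [-∞, -∞, 0]
q=1: [1, -∞, -10]
q=2: [-9, 4, -20]
q=3: [-13, 2, 11]
Optimal cycle mean attained by: cycle 0->1->2->0, total 3 + 7 + 1, length 3.
Answer: λ = 11/3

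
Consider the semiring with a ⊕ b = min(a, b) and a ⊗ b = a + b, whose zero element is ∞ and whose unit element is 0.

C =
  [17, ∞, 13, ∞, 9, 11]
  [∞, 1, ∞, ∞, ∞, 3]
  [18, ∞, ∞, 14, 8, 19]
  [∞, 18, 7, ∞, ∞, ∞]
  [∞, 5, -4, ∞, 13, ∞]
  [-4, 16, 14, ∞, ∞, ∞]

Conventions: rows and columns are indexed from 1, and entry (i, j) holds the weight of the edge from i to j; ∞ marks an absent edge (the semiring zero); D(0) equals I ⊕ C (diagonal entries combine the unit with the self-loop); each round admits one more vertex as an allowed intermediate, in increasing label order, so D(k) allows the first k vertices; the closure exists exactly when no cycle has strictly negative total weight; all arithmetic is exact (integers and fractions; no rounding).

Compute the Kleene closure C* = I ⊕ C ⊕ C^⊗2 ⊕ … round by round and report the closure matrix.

D(0):
  [0, ∞, 13, ∞, 9, 11]
  [∞, 0, ∞, ∞, ∞, 3]
  [18, ∞, 0, 14, 8, 19]
  [∞, 18, 7, 0, ∞, ∞]
  [∞, 5, -4, ∞, 0, ∞]
  [-4, 16, 14, ∞, ∞, 0]
D(1):
  [0, ∞, 13, ∞, 9, 11]
  [∞, 0, ∞, ∞, ∞, 3]
  [18, ∞, 0, 14, 8, 19]
  [∞, 18, 7, 0, ∞, ∞]
  [∞, 5, -4, ∞, 0, ∞]
  [-4, 16, 9, ∞, 5, 0]
D(2):
  [0, ∞, 13, ∞, 9, 11]
  [∞, 0, ∞, ∞, ∞, 3]
  [18, ∞, 0, 14, 8, 19]
  [∞, 18, 7, 0, ∞, 21]
  [∞, 5, -4, ∞, 0, 8]
  [-4, 16, 9, ∞, 5, 0]
D(3):
  [0, ∞, 13, 27, 9, 11]
  [∞, 0, ∞, ∞, ∞, 3]
  [18, ∞, 0, 14, 8, 19]
  [25, 18, 7, 0, 15, 21]
  [14, 5, -4, 10, 0, 8]
  [-4, 16, 9, 23, 5, 0]
D(4):
  [0, 45, 13, 27, 9, 11]
  [∞, 0, ∞, ∞, ∞, 3]
  [18, 32, 0, 14, 8, 19]
  [25, 18, 7, 0, 15, 21]
  [14, 5, -4, 10, 0, 8]
  [-4, 16, 9, 23, 5, 0]
D(5):
  [0, 14, 5, 19, 9, 11]
  [∞, 0, ∞, ∞, ∞, 3]
  [18, 13, 0, 14, 8, 16]
  [25, 18, 7, 0, 15, 21]
  [14, 5, -4, 10, 0, 8]
  [-4, 10, 1, 15, 5, 0]
D(6):
  [0, 14, 5, 19, 9, 11]
  [-1, 0, 4, 18, 8, 3]
  [12, 13, 0, 14, 8, 16]
  [17, 18, 7, 0, 15, 21]
  [4, 5, -4, 10, 0, 8]
  [-4, 10, 1, 15, 5, 0]
Answer: C* = [[0, 14, 5, 19, 9, 11], [-1, 0, 4, 18, 8, 3], [12, 13, 0, 14, 8, 16], [17, 18, 7, 0, 15, 21], [4, 5, -4, 10, 0, 8], [-4, 10, 1, 15, 5, 0]]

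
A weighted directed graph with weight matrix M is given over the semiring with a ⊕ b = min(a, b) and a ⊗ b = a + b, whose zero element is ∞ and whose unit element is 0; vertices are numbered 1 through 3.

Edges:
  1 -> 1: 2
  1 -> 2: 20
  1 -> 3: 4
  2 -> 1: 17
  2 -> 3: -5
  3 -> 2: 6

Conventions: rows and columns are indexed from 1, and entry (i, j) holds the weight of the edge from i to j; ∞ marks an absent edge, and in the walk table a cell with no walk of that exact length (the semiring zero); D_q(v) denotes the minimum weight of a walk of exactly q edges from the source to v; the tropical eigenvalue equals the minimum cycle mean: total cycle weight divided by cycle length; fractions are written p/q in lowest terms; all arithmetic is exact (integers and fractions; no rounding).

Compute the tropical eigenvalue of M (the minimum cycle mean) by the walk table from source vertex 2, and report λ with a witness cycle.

q=0: [∞, 0, ∞]
q=1: [17, ∞, -5]
q=2: [19, 1, 21]
q=3: [18, 27, -4]
Optimal cycle mean attained by: cycle 2->3->2, total (-5) + 6, length 2.
Answer: λ = 1/2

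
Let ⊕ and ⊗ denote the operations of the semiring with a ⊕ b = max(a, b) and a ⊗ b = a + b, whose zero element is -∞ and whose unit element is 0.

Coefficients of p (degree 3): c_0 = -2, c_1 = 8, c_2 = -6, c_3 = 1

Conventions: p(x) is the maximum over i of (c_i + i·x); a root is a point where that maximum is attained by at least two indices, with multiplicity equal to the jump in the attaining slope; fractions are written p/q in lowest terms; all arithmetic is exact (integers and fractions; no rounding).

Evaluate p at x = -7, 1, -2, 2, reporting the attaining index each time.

p(-7) = max(-2+0·(-7)=-2, 8+1·(-7)=1, -6+2·(-7)=-20, 1+3·(-7)=-20) = 1 (attained by i=1)
p(1) = max(-2+0·1=-2, 8+1·1=9, -6+2·1=-4, 1+3·1=4) = 9 (attained by i=1)
p(-2) = max(-2+0·(-2)=-2, 8+1·(-2)=6, -6+2·(-2)=-10, 1+3·(-2)=-5) = 6 (attained by i=1)
p(2) = max(-2+0·2=-2, 8+1·2=10, -6+2·2=-2, 1+3·2=7) = 10 (attained by i=1)
Answer: p(-7) = 1; p(1) = 9; p(-2) = 6; p(2) = 10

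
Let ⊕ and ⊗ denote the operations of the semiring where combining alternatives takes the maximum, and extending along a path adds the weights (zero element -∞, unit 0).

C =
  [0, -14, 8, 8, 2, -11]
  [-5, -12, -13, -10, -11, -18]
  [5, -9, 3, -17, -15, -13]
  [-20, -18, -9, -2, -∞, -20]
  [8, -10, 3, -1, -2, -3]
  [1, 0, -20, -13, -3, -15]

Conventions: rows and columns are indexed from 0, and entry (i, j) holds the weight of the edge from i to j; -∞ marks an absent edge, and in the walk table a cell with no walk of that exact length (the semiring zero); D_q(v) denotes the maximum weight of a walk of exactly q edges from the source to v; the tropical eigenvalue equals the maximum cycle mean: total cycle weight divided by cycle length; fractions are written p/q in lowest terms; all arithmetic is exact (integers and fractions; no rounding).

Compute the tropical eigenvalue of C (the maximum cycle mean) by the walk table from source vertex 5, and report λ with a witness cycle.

q=0: [-∞, -∞, -∞, -∞, -∞, 0]
q=1: [1, 0, -20, -13, -3, -15]
q=2: [5, -12, 9, 9, 3, -6]
q=3: [14, 0, 13, 13, 7, 0]
q=4: [18, 4, 22, 22, 16, 4]
q=5: [27, 13, 26, 26, 20, 13]
q=6: [31, 17, 35, 35, 29, 17]
Optimal cycle mean attained by: cycle 0->2->0, total 8 + 5, length 2.
Answer: λ = 13/2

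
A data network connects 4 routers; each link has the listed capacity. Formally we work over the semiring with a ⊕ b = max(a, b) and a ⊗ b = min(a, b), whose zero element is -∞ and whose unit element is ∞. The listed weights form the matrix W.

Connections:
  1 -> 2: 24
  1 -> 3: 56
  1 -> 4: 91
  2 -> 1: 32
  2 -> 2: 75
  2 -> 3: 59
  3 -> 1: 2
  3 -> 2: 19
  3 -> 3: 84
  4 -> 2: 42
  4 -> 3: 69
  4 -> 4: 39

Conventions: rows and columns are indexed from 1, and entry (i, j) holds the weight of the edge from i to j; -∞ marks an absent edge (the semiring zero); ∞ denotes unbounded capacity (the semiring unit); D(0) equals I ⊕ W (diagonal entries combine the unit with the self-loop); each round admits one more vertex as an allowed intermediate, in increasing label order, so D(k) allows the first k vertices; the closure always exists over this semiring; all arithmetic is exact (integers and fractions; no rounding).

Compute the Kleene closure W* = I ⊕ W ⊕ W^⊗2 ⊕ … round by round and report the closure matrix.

D(0):
  [∞, 24, 56, 91]
  [32, ∞, 59, -∞]
  [2, 19, ∞, -∞]
  [-∞, 42, 69, ∞]
D(1):
  [∞, 24, 56, 91]
  [32, ∞, 59, 32]
  [2, 19, ∞, 2]
  [-∞, 42, 69, ∞]
D(2):
  [∞, 24, 56, 91]
  [32, ∞, 59, 32]
  [19, 19, ∞, 19]
  [32, 42, 69, ∞]
D(3):
  [∞, 24, 56, 91]
  [32, ∞, 59, 32]
  [19, 19, ∞, 19]
  [32, 42, 69, ∞]
D(4):
  [∞, 42, 69, 91]
  [32, ∞, 59, 32]
  [19, 19, ∞, 19]
  [32, 42, 69, ∞]
Answer: W* = [[∞, 42, 69, 91], [32, ∞, 59, 32], [19, 19, ∞, 19], [32, 42, 69, ∞]]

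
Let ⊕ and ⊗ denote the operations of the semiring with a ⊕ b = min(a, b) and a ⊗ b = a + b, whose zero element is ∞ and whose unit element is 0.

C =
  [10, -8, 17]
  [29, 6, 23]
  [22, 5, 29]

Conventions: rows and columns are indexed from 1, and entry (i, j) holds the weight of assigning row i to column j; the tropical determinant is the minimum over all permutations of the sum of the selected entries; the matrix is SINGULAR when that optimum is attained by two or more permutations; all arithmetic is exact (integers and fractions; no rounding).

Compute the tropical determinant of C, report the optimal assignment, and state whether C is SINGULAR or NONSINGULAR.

σ = (1, 2, 3): 10 + 6 + 29 = 45
σ = (1, 3, 2): 10 + 23 + 5 = 38
σ = (2, 1, 3): (-8) + 29 + 29 = 50
σ = (2, 3, 1): (-8) + 23 + 22 = 37
σ = (3, 1, 2): 17 + 29 + 5 = 51
σ = (3, 2, 1): 17 + 6 + 22 = 45
Optimal value attained by: σ = (2, 3, 1).
Answer: det⊕(C) = 37; verdict: NONSINGULAR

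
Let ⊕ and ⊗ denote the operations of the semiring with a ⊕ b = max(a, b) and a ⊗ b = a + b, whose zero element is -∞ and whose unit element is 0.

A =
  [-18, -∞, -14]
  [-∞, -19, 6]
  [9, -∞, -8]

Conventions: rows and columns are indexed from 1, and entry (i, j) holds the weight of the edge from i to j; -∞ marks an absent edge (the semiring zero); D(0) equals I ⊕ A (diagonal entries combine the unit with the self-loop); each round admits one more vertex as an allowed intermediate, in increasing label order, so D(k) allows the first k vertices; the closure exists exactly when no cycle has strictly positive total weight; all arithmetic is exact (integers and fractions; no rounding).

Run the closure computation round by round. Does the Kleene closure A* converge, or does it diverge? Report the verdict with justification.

D(0):
  [0, -∞, -14]
  [-∞, 0, 6]
  [9, -∞, 0]
D(1):
  [0, -∞, -14]
  [-∞, 0, 6]
  [9, -∞, 0]
D(2):
  [0, -∞, -14]
  [-∞, 0, 6]
  [9, -∞, 0]
D(3):
  [0, -∞, -14]
  [15, 0, 6]
  [9, -∞, 0]
Key observation: every diagonal entry stays at the unit through all rounds, so no improving cycle exists.
Answer: CONVERGES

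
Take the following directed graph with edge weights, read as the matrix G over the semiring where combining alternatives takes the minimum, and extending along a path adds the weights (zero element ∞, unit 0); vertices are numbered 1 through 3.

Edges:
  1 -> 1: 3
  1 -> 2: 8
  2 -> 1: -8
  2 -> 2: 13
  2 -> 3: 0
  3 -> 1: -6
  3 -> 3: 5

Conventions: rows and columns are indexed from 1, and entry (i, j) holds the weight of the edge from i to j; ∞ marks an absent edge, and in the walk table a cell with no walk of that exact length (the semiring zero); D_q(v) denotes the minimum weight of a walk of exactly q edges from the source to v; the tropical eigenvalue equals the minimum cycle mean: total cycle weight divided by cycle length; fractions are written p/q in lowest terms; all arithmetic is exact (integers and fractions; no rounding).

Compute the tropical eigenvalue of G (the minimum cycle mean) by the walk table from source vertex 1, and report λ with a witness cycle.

q=0: [0, ∞, ∞]
q=1: [3, 8, ∞]
q=2: [0, 11, 8]
q=3: [2, 8, 11]
Optimal cycle mean attained by: cycle 1->2->1, total 8 + (-8), length 2.
Answer: λ = 0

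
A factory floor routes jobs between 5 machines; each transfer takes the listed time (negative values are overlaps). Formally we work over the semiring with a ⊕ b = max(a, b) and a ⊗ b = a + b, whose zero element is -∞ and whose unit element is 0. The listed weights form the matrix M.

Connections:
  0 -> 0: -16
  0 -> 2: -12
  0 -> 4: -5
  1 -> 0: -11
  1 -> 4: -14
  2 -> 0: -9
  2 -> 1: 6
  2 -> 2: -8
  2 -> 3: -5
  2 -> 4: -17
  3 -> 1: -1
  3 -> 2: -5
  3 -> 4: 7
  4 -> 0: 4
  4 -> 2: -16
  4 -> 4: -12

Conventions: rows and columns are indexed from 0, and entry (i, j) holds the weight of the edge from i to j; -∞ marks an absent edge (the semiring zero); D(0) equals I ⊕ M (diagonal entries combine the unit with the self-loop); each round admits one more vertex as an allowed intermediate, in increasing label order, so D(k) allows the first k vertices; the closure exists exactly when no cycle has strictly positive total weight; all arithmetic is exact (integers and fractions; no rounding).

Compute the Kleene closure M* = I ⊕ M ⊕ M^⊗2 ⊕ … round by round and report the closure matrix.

D(0):
  [0, -∞, -12, -∞, -5]
  [-11, 0, -∞, -∞, -14]
  [-9, 6, 0, -5, -17]
  [-∞, -1, -5, 0, 7]
  [4, -∞, -16, -∞, 0]
D(1):
  [0, -∞, -12, -∞, -5]
  [-11, 0, -23, -∞, -14]
  [-9, 6, 0, -5, -14]
  [-∞, -1, -5, 0, 7]
  [4, -∞, -8, -∞, 0]
D(2):
  [0, -∞, -12, -∞, -5]
  [-11, 0, -23, -∞, -14]
  [-5, 6, 0, -5, -8]
  [-12, -1, -5, 0, 7]
  [4, -∞, -8, -∞, 0]
D(3):
  [0, -6, -12, -17, -5]
  [-11, 0, -23, -28, -14]
  [-5, 6, 0, -5, -8]
  [-10, 1, -5, 0, 7]
  [4, -2, -8, -13, 0]
D(4):
  [0, -6, -12, -17, -5]
  [-11, 0, -23, -28, -14]
  [-5, 6, 0, -5, 2]
  [-10, 1, -5, 0, 7]
  [4, -2, -8, -13, 0]
D(5):
  [0, -6, -12, -17, -5]
  [-10, 0, -22, -27, -14]
  [6, 6, 0, -5, 2]
  [11, 5, -1, 0, 7]
  [4, -2, -8, -13, 0]
Answer: M* = [[0, -6, -12, -17, -5], [-10, 0, -22, -27, -14], [6, 6, 0, -5, 2], [11, 5, -1, 0, 7], [4, -2, -8, -13, 0]]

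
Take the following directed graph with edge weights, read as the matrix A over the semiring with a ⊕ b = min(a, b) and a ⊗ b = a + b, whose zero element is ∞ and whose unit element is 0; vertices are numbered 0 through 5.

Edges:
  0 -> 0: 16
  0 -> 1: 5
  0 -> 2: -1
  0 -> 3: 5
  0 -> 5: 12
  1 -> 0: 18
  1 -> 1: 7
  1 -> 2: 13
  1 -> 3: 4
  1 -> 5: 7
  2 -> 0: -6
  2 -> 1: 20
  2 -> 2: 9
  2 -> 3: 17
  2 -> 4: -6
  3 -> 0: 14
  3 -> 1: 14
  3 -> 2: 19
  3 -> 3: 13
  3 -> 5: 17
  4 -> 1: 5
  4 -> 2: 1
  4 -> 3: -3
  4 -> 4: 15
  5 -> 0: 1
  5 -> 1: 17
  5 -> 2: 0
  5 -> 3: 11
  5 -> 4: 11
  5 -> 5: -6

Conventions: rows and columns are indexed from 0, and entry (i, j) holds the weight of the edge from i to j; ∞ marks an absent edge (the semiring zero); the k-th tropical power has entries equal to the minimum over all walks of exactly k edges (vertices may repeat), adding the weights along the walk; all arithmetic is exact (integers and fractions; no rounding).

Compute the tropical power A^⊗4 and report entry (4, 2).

A^⊗2:
  [-7, 12, 8, 9, -7, 6]
  [7, 14, 7, 11, 7, 1]
  [3, -1, -7, -9, 3, 6]
  [13, 19, 13, 18, 13, 11]
  [-5, 11, 10, 9, -5, 12]
  [-6, 6, -6, 5, -6, -12]
A^⊗3:
  [2, -2, -8, -10, 2, 0]
  [1, 12, 1, 4, 1, -5]
  [-13, 5, 2, 0, -13, 0]
  [7, 18, 11, 10, 7, 5]
  [4, 0, -6, -8, 4, 6]
  [-12, -1, -12, -9, -12, -18]
A^⊗4:
  [-14, 4, 0, -1, -14, -6]
  [-5, 6, -5, -2, -5, -11]
  [-4, -8, -14, -16, -4, -6]
  [5, 12, 5, 4, 5, -1]
  [-12, 6, 3, 1, -12, 0]
  [-18, -7, -18, -15, -18, -24]
Key observation: the optimum is the walk 4->2->0->2->2, with weight 1 + (-6) + (-1) + 9 = 3.
Optimal value attained by: walk 4->2->0->2->2.
Answer: (A^⊗4)[4][2] = 3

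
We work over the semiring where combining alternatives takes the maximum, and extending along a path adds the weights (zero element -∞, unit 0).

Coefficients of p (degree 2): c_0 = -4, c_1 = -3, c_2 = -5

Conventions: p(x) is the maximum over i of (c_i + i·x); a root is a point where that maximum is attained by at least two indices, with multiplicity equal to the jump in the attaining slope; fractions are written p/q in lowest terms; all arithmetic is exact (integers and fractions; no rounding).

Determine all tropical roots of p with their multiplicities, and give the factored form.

hull edge (i=0, c=-4) to (i=1, c=-3): slope 1, span 1
hull edge (i=1, c=-3) to (i=2, c=-5): slope -2, span 1
Factored form: p(x) = -5 ⊗ (x ⊕ (-1)) ⊗ (x ⊕ 2)
Answer: roots = -1 (mult 1), 2 (mult 1)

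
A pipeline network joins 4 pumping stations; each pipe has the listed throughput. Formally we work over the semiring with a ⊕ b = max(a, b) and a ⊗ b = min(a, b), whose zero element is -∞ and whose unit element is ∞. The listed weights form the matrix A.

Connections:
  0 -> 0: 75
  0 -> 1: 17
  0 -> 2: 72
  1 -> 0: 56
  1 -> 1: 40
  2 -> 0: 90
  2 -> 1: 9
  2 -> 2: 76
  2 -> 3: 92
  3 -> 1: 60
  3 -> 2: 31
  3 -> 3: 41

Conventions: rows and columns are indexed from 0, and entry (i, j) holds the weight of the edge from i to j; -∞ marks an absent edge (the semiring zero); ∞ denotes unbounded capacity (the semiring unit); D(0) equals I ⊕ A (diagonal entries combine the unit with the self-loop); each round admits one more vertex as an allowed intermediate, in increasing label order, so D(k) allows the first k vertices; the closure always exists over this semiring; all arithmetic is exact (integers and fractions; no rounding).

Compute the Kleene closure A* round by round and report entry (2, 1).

D(0):
  [∞, 17, 72, -∞]
  [56, ∞, -∞, -∞]
  [90, 9, ∞, 92]
  [-∞, 60, 31, ∞]
D(1):
  [∞, 17, 72, -∞]
  [56, ∞, 56, -∞]
  [90, 17, ∞, 92]
  [-∞, 60, 31, ∞]
D(2):
  [∞, 17, 72, -∞]
  [56, ∞, 56, -∞]
  [90, 17, ∞, 92]
  [56, 60, 56, ∞]
D(3):
  [∞, 17, 72, 72]
  [56, ∞, 56, 56]
  [90, 17, ∞, 92]
  [56, 60, 56, ∞]
D(4):
  [∞, 60, 72, 72]
  [56, ∞, 56, 56]
  [90, 60, ∞, 92]
  [56, 60, 56, ∞]
Answer: A*[2][1] = 60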